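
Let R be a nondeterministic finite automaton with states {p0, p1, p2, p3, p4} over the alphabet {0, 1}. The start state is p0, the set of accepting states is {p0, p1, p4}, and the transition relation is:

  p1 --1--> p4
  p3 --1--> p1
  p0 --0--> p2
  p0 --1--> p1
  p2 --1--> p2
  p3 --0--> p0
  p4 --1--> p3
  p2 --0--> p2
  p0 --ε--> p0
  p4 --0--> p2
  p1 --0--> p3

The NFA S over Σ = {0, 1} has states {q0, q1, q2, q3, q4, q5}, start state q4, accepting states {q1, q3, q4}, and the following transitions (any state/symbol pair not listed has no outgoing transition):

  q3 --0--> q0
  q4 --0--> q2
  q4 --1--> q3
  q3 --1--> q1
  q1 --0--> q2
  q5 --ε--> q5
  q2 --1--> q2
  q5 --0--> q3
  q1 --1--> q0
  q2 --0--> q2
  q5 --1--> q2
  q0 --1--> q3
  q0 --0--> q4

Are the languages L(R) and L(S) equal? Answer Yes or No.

Yes

Exploring the product automaton R × S from the start pair (p0, q4), following both machines on each input symbol, reaches 5 state pairs: (p0, q4), (p2, q2), (p1, q3), (p3, q0), (p4, q1).
R accepts in {p0, p1, p4} and S accepts in {q1, q3, q4}. In every reachable pair the two components are either both accepting — (p0, q4), (p1, q3), (p4, q1) — or both non-accepting, so no string is accepted by exactly one of the machines: L(R) \ L(S) and L(S) \ L(R) are both empty.
Hence every string is accepted by R iff it is accepted by S, and the two languages coincide.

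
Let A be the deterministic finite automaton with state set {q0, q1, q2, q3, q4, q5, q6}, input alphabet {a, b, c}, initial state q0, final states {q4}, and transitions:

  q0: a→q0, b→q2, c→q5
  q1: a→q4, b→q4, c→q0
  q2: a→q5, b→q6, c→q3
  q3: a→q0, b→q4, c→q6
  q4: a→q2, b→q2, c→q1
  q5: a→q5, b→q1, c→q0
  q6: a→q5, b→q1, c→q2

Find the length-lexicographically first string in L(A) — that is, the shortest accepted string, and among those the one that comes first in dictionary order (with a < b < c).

A breadth-first search from q0 reaches an accepting state first via the path q0 → q2 → q3 → q4 on input bcb.
No string of length < 3 is accepted (BFS exhausts all shorter strings without reaching an accepting state), and bcb is the lexicographically least accepting string of length 3.

bcb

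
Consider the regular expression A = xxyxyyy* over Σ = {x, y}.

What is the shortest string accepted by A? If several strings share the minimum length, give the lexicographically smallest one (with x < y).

xxyxyy

By inspection of the expression, no string of length less than 6 matches, and xxyxyy is the lexicographically first match of length 6.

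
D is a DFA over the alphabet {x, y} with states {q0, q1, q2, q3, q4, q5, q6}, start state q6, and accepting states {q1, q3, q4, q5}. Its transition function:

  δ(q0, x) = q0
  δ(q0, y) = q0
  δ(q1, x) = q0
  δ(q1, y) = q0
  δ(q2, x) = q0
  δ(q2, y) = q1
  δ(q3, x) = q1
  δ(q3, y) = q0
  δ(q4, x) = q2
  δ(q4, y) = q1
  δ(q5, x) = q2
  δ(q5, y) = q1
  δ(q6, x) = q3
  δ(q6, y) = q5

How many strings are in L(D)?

The useful subgraph on states {q1, q2, q3, q5, q6} is acyclic, so L(D) is finite; the longest accepting path visits 4 useful states, giving maximum string length 3.
Counting accepting paths from q6 by length: 2 of length 1, 2 of length 2, 1 of length 3. Total 5.

5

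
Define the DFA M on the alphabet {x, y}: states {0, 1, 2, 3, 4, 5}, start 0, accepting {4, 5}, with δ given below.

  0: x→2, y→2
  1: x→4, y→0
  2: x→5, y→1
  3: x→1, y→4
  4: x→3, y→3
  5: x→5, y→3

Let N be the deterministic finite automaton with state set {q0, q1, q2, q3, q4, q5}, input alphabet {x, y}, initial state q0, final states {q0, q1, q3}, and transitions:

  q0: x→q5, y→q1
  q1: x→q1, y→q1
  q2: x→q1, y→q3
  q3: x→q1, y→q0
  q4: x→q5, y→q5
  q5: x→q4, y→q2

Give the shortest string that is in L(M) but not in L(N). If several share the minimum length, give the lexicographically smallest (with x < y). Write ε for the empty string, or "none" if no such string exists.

xx

The string xx is accepted by M but not by N.
No shorter string lies in the difference, and xx is the lexicographically first length-2 string in L(M) \ L(N).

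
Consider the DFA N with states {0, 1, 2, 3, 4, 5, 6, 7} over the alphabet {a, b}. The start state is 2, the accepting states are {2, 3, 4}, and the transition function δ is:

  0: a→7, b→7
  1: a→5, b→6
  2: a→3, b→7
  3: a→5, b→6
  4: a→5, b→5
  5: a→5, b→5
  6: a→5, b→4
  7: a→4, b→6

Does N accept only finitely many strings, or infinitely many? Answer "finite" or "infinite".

finite

The useful states (reachable from 2 and able to reach an accepting state) are {2, 3, 4, 6, 7}.
Restricted to these states the transition graph has no cycle, so every accepting path has bounded length and L is finite.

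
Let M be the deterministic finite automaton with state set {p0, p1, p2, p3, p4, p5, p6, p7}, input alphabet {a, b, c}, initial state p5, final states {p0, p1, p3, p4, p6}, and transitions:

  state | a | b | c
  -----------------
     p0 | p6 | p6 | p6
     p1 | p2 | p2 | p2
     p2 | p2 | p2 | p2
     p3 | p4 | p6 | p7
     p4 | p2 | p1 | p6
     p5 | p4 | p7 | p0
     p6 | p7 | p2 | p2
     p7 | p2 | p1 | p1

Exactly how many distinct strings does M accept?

17

The useful subgraph on states {p0, p1, p4, p5, p6, p7} is acyclic, so L(M) is finite; the longest accepting path visits 5 useful states, giving maximum string length 4.
Counting accepting paths from p5 by length: 2 of length 1, 7 of length 2, 8 of length 4. Total 17.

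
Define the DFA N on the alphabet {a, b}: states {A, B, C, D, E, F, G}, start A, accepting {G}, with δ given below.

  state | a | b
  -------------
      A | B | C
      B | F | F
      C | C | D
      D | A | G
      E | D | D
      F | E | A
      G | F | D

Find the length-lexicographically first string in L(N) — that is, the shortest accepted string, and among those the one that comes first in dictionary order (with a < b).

bbb

A breadth-first search from A reaches an accepting state first via the path A → C → D → G on input bbb.
No string of length < 3 is accepted (BFS exhausts all shorter strings without reaching an accepting state), and bbb is the lexicographically least accepting string of length 3.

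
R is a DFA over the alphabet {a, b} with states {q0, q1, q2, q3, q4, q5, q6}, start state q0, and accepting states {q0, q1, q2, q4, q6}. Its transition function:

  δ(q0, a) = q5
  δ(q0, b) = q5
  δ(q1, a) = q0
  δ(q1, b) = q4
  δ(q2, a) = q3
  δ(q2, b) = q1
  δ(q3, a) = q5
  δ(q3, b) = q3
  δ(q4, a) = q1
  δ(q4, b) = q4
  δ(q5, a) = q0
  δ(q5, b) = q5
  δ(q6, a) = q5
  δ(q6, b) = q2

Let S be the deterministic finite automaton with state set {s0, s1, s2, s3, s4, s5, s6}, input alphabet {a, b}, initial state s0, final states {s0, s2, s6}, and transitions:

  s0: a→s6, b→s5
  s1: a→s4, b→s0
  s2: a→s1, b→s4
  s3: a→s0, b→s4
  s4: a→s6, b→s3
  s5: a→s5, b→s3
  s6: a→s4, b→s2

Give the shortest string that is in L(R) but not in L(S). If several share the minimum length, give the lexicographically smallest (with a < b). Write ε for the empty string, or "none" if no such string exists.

aa

The string aa is accepted by R but not by S.
No shorter string lies in the difference, and aa is the lexicographically first length-2 string in L(R) \ L(S).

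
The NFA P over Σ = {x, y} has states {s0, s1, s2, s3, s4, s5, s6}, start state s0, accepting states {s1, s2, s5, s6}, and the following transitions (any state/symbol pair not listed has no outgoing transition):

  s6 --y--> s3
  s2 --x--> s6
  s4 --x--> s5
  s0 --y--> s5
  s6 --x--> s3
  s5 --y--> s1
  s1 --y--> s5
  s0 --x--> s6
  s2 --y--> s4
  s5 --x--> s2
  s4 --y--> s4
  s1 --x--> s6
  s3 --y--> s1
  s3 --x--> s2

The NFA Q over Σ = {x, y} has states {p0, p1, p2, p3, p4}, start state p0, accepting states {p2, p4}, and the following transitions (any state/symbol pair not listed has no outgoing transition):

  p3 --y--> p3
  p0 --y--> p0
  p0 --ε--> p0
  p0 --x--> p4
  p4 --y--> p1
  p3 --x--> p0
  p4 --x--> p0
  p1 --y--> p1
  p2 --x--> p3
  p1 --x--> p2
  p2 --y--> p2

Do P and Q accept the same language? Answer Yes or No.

The string y is accepted by P but rejected by Q.
So L(P) ≠ L(Q).

No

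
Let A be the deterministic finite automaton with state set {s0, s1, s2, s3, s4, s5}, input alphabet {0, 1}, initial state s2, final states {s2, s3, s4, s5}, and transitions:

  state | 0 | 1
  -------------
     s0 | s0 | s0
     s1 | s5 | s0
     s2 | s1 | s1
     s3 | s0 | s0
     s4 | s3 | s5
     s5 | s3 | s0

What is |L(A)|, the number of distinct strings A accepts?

The useful subgraph on states {s1, s2, s3, s5} is acyclic, so L(A) is finite; the longest accepting path visits 4 useful states, giving maximum string length 3.
Counting accepting paths from s2 by length: 1 of length 0, 2 of length 2, 2 of length 3. Total 5.

5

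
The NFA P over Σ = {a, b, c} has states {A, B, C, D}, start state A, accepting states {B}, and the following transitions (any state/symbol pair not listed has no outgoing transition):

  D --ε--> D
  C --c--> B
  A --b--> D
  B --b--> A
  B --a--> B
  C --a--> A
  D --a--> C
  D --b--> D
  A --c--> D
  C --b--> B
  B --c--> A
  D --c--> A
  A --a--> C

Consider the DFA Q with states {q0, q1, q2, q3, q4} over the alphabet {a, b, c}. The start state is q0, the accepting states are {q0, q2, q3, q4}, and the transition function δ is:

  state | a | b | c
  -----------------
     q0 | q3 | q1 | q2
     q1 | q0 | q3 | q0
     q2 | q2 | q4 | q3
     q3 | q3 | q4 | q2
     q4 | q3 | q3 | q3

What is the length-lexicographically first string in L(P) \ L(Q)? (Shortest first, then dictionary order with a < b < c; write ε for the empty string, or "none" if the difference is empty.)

The string bab is accepted by P but not by Q.
No shorter string lies in the difference, and bab is the lexicographically first length-3 string in L(P) \ L(Q).

bab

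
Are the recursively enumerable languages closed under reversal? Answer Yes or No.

Yes

Reverse the input and run the recogniser for L on it; this accepts exactly Lᴿ.
So the recursively enumerable languages are closed under reversal.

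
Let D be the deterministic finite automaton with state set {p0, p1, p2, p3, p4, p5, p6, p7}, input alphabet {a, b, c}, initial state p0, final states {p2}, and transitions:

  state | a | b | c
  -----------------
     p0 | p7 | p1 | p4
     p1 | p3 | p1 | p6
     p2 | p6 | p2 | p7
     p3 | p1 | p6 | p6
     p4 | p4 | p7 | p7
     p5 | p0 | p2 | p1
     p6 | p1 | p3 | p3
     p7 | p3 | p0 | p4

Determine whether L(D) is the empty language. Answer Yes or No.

The states reachable from the start state are {p0, p1, p3, p4, p6, p7}.
None of the accepting states {p2} is reachable, so no string is accepted and L(D) = ∅.

Yes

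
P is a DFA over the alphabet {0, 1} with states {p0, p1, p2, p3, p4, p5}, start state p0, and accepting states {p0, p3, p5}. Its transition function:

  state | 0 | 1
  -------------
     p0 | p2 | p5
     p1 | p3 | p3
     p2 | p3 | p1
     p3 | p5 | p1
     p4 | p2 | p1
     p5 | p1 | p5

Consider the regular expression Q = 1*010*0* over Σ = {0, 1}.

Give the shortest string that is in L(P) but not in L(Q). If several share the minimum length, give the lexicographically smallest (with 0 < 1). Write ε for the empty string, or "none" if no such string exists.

The empty string ε is accepted by P but not by Q.
Since ε is the unique shortest string, it is the required witness.

ε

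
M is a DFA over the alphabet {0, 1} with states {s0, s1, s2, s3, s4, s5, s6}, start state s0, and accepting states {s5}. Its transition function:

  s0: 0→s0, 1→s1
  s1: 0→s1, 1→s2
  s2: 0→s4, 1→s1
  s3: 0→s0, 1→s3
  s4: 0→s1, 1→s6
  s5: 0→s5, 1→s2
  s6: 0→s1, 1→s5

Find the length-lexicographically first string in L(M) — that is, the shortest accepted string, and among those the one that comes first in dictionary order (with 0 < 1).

A breadth-first search from s0 reaches an accepting state first via the path s0 → s1 → s2 → s4 → s6 → s5 on input 11011.
No string of length < 5 is accepted (BFS exhausts all shorter strings without reaching an accepting state), and 11011 is the lexicographically least accepting string of length 5.

11011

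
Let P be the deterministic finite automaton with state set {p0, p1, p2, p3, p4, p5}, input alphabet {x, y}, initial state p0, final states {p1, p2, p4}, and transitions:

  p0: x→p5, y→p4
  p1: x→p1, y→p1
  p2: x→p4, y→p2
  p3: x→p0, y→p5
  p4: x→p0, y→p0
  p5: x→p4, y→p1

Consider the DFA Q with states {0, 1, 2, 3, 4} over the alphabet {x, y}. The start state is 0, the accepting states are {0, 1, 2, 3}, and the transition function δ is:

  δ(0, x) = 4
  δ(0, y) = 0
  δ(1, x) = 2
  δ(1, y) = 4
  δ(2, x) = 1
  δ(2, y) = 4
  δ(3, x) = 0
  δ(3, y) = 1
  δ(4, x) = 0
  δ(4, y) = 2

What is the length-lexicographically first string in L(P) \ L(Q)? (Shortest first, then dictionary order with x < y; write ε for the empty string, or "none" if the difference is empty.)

The string xyy is accepted by P but not by Q.
No shorter string lies in the difference, and xyy is the lexicographically first length-3 string in L(P) \ L(Q).

xyy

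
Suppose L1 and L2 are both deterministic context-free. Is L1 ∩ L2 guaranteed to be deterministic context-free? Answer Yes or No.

No

DCFLs are closed under complement (normalise the DPDA to read all of its input, then flip the verdict). If they were also closed under intersection, De Morgan would make them closed under union; but {aⁿbⁿ : n≥0} and {aⁿb²ⁿ : n≥0} are DCFLs (push the a's; pop one per b, respectively one per two b's) whose union no deterministic PDA accepts: a DPDA for it would have a single run on aⁿb²ⁿ, accepting after the prefix aⁿbⁿ and accepting again after n more b's; an ordinary PDA that simulates it on a's and b's and, at any moment when it is accepting, may switch to reading only a fresh letter c while feeding each c to the simulation as a b, would accept aⁱbʲcᵏ (k≥1) exactly when both aⁱbʲ and aⁱbʲ⁺ᵏ are in the language, i.e. its language intersected with the regular set a*b*c⁺ would be exactly {aⁿbⁿcⁿ : n≥1} — impossible, since context-free languages are closed under intersection with regular sets and {aⁿbⁿcⁿ} is not context-free.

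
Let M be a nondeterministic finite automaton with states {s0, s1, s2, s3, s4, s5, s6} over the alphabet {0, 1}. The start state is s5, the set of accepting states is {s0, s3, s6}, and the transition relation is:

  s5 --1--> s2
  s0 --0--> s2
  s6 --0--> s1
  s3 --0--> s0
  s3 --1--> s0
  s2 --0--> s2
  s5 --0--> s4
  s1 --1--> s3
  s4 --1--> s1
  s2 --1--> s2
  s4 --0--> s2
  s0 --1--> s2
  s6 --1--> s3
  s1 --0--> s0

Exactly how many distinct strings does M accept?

4

The useful subgraph on states {s0, s1, s3, s4, s5} is acyclic, so L(M) is finite; the longest accepting path visits 5 useful states, giving maximum string length 4.
Counting accepting paths from s5 by length: 2 of length 3, 2 of length 4. Total 4.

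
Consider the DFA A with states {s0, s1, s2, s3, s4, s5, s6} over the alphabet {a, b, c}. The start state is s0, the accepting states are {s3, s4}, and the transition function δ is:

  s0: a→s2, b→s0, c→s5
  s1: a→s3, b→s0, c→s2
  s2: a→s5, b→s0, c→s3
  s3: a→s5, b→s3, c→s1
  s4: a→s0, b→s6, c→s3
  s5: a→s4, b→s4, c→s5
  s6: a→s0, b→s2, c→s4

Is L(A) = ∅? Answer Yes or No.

No

The string ac is accepted: the run s0 → s2 → s3 ends in the accepting state s3.
Since at least one string is accepted, L(A) is not empty.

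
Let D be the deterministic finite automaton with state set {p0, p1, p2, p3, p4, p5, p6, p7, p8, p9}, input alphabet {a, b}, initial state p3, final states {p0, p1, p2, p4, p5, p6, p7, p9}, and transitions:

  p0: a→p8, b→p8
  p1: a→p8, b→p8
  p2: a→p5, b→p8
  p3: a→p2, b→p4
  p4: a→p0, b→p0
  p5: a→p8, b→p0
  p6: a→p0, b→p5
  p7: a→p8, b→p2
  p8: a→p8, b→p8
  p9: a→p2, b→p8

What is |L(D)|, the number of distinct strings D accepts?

The useful subgraph on states {p0, p2, p3, p4, p5} is acyclic, so L(D) is finite; the longest accepting path visits 4 useful states, giving maximum string length 3.
Counting accepting paths from p3 by length: 2 of length 1, 3 of length 2, 1 of length 3. Total 6.

6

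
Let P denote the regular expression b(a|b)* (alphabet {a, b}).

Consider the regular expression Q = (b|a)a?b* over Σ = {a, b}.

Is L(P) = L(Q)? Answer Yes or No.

The string baa is accepted by P but rejected by Q.
So L(P) ≠ L(Q).

No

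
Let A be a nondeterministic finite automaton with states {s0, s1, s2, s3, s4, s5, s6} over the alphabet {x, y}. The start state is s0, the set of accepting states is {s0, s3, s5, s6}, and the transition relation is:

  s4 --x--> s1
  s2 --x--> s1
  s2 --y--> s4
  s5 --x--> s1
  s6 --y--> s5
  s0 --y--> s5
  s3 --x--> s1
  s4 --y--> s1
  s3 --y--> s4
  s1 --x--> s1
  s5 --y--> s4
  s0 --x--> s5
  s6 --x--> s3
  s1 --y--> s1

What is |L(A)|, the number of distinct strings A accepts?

3

The useful subgraph on states {s0, s5} is acyclic, so L(A) is finite; the longest accepting path visits 2 useful states, giving maximum string length 1.
Counting accepting paths from s0 by length: 1 of length 0, 2 of length 1. Total 3.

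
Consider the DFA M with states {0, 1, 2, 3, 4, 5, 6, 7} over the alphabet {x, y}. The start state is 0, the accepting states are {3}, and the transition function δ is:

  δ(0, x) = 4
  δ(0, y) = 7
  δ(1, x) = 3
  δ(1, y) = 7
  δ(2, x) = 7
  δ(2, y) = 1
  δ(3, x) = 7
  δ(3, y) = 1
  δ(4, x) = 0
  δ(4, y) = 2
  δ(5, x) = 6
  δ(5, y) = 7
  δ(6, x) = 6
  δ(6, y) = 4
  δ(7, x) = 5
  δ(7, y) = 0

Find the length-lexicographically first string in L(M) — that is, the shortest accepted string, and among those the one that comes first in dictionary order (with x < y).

A breadth-first search from 0 reaches an accepting state first via the path 0 → 4 → 2 → 1 → 3 on input xyyx.
No string of length < 4 is accepted (BFS exhausts all shorter strings without reaching an accepting state), and xyyx is the lexicographically least accepting string of length 4.

xyyx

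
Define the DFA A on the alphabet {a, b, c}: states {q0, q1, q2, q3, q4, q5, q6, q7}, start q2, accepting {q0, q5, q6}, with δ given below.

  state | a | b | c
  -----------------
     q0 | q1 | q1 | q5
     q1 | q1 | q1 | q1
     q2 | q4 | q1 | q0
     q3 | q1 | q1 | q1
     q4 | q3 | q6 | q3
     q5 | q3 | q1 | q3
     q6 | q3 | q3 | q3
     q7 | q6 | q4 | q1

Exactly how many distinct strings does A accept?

The useful subgraph on states {q0, q2, q4, q5, q6} is acyclic, so L(A) is finite; the longest accepting path visits 3 useful states, giving maximum string length 2.
Counting accepting paths from q2 by length: 1 of length 1, 2 of length 2. Total 3.

3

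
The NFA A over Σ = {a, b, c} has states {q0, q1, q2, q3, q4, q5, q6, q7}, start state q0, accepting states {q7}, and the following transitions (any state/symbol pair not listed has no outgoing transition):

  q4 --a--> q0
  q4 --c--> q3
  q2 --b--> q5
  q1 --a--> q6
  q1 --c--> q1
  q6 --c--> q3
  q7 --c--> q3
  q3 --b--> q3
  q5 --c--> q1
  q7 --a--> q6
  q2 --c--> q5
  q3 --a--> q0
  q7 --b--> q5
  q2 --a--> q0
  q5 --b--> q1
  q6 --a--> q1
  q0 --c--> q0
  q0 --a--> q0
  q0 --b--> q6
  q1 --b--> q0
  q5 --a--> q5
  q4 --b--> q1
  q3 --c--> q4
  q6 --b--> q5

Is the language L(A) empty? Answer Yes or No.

Yes

The states reachable from the start state are {q0, q1, q3, q4, q5, q6}.
None of the accepting states {q7} is reachable, so no string is accepted and L(A) = ∅.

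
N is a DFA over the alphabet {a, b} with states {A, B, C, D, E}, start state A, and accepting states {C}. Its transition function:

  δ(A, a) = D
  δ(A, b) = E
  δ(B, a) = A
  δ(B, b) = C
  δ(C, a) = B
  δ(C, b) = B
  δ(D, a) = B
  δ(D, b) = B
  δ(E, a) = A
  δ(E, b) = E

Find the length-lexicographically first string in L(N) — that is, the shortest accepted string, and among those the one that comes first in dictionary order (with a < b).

aab

A breadth-first search from A reaches an accepting state first via the path A → D → B → C on input aab.
No string of length < 3 is accepted (BFS exhausts all shorter strings without reaching an accepting state), and aab is the lexicographically least accepting string of length 3.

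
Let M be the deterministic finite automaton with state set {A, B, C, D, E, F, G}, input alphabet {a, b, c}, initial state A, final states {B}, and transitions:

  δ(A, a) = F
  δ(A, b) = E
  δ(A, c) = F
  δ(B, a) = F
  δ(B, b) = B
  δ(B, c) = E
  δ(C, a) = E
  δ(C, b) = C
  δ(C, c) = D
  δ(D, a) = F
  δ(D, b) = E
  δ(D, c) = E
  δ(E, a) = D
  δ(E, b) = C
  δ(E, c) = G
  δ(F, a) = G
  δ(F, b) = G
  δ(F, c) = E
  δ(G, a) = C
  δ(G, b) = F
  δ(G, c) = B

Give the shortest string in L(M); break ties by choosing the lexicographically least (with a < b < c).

A breadth-first search from A reaches an accepting state first via the path A → F → G → B on input aac.
No string of length < 3 is accepted (BFS exhausts all shorter strings without reaching an accepting state), and aac is the lexicographically least accepting string of length 3.

aac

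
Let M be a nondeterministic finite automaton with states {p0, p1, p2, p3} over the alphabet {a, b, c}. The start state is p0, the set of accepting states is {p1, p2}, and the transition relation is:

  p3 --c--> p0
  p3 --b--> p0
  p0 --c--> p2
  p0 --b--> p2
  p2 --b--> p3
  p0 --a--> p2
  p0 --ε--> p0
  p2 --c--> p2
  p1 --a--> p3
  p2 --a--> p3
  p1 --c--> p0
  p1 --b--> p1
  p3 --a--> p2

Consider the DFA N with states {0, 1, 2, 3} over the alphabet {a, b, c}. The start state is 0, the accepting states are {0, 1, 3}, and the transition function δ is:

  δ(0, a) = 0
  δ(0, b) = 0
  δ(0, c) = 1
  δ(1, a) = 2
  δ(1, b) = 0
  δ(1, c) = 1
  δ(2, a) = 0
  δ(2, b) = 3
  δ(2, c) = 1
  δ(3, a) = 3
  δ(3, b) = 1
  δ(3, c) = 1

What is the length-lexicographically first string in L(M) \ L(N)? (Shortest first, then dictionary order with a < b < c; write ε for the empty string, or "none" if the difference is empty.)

aaca

The string aaca is accepted by M but not by N.
No shorter string lies in the difference, and aaca is the lexicographically first length-4 string in L(M) \ L(N).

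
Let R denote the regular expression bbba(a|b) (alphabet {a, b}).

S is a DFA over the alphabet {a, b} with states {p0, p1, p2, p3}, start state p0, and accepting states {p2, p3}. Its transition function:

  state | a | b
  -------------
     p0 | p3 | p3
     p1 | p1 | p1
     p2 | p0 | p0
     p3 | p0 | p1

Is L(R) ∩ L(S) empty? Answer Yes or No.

Yes

Converting the expression R to a DFA (subset construction, then merging equivalent states) gives the minimal DFA with states {r0, r1, r2, r3, r4, r5, r6}, start state r0, accepting states {r6} and transitions r0: a→r1, b→r2; r1: a→r1, b→r1; r2: a→r1, b→r3; r3: a→r1, b→r4; r4: a→r5, b→r1; r5: a→r6, b→r6; r6: a→r1, b→r1.
Exploring the product automaton R × S from the start pair (r0, p0), following both machines on each input symbol, reaches 9 state pairs: (r0, p0), (r1, p3), (r2, p3), (r1, p0), (r1, p1), (r3, p1), (r4, p1), (r5, p1), (r6, p1).
R accepts in {r6} and S accepts in {p2, p3}; no reachable pair has both components accepting, so no string drives both machines to acceptance simultaneously and L(R) ∩ L(S) = ∅.
So no string is accepted by both, and the intersection is empty.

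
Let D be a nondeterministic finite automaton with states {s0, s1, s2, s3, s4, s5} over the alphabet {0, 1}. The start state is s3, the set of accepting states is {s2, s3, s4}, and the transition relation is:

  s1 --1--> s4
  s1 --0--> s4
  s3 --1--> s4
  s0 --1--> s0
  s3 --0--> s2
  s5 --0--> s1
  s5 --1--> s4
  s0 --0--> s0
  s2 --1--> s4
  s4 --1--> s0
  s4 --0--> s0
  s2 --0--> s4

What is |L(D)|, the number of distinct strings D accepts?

5

The useful subgraph on states {s2, s3, s4} is acyclic, so L(D) is finite; the longest accepting path visits 3 useful states, giving maximum string length 2.
Counting accepting paths from s3 by length: 1 of length 0, 2 of length 1, 2 of length 2. Total 5.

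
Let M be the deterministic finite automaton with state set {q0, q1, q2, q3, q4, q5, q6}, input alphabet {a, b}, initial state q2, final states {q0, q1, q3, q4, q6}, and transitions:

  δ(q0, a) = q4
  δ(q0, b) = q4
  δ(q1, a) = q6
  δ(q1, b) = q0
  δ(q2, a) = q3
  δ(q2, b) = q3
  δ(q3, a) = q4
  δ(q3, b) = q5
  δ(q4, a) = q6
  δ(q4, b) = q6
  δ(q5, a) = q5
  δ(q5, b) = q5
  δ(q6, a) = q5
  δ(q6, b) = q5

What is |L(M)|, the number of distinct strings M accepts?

The useful subgraph on states {q2, q3, q4, q6} is acyclic, so L(M) is finite; the longest accepting path visits 4 useful states, giving maximum string length 3.
Counting accepting paths from q2 by length: 2 of length 1, 2 of length 2, 4 of length 3. Total 8.

8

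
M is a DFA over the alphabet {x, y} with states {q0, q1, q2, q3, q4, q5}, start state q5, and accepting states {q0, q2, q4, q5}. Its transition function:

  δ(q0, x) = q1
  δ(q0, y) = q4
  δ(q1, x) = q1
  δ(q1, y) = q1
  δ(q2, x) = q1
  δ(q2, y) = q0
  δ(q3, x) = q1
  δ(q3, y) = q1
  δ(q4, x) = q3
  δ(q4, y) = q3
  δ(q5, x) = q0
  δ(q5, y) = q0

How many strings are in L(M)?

The useful subgraph on states {q0, q4, q5} is acyclic, so L(M) is finite; the longest accepting path visits 3 useful states, giving maximum string length 2.
Counting accepting paths from q5 by length: 1 of length 0, 2 of length 1, 2 of length 2. Total 5.

5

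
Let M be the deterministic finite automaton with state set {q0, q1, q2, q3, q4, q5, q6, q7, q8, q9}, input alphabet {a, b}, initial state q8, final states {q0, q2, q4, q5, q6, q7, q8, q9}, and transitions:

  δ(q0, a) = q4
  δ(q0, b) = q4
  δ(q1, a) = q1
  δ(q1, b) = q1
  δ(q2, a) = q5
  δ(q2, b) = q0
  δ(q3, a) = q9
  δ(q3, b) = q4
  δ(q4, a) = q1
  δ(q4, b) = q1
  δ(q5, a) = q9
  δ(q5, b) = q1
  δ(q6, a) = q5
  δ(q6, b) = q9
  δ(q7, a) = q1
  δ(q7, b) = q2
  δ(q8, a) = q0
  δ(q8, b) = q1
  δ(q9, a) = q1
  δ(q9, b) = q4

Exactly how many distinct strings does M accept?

4

The useful subgraph on states {q0, q4, q8} is acyclic, so L(M) is finite; the longest accepting path visits 3 useful states, giving maximum string length 2.
Counting accepting paths from q8 by length: 1 of length 0, 1 of length 1, 2 of length 2. Total 4.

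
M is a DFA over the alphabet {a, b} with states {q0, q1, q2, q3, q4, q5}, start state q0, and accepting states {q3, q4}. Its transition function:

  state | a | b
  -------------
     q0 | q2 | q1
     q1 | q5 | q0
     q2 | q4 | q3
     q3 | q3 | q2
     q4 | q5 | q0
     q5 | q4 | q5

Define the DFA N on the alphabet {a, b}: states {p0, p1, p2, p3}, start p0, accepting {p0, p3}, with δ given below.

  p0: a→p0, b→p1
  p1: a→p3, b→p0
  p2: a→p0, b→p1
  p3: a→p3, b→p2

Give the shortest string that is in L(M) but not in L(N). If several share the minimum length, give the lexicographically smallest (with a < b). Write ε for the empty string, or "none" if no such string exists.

The string ab is accepted by M but not by N.
No shorter string lies in the difference, and ab is the lexicographically first length-2 string in L(M) \ L(N).

ab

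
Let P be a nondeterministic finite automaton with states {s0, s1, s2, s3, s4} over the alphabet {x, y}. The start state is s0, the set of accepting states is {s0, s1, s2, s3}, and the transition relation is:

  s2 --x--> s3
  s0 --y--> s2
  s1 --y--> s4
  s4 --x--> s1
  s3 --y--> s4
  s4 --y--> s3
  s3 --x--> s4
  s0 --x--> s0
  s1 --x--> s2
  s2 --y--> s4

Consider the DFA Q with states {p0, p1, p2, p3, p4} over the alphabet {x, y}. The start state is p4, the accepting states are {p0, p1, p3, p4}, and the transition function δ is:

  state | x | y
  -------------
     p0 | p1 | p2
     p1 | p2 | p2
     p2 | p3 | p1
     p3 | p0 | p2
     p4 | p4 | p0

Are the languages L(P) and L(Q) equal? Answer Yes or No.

Yes

Exploring the product automaton P × Q from the start pair (s0, p4), following both machines on each input symbol, reaches 5 state pairs: (s0, p4), (s2, p0), (s3, p1), (s4, p2), (s1, p3).
P accepts in {s0, s1, s2, s3} and Q accepts in {p0, p1, p3, p4}. In every reachable pair the two components are either both accepting — (s0, p4), (s2, p0), (s3, p1), (s1, p3) — or both non-accepting, so no string is accepted by exactly one of the machines: L(P) \ L(Q) and L(Q) \ L(P) are both empty.
Hence every string is accepted by P iff it is accepted by Q, and the two languages coincide.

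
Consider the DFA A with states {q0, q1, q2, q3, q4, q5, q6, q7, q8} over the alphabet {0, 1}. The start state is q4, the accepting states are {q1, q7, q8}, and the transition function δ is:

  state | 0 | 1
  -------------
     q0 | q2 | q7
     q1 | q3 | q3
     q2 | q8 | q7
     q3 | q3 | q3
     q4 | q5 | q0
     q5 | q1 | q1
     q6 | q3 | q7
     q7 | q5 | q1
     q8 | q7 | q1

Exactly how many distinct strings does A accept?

The useful subgraph on states {q0, q1, q2, q4, q5, q7, q8} is acyclic, so L(A) is finite; the longest accepting path visits 7 useful states, giving maximum string length 6.
Counting accepting paths from q4 by length: 3 of length 2, 3 of length 3, 5 of length 4, 3 of length 5, 2 of length 6. Total 16.

16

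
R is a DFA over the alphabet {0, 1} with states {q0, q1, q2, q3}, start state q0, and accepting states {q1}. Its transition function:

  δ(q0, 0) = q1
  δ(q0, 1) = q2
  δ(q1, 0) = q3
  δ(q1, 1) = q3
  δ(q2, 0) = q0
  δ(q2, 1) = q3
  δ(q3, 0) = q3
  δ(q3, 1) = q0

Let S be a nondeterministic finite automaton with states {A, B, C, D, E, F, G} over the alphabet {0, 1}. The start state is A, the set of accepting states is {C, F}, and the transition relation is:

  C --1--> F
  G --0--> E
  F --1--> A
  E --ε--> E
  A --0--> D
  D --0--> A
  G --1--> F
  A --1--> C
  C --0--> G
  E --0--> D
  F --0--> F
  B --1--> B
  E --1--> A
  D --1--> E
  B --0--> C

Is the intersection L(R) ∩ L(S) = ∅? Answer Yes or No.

The string 10100 is accepted by both R and S.
Hence L(R) ∩ L(S) ≠ ∅.

No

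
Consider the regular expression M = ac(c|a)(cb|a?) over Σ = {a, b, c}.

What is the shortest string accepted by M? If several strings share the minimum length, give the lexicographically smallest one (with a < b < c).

By inspection of the expression, no string of length less than 3 matches, and aca is the lexicographically first match of length 3.

aca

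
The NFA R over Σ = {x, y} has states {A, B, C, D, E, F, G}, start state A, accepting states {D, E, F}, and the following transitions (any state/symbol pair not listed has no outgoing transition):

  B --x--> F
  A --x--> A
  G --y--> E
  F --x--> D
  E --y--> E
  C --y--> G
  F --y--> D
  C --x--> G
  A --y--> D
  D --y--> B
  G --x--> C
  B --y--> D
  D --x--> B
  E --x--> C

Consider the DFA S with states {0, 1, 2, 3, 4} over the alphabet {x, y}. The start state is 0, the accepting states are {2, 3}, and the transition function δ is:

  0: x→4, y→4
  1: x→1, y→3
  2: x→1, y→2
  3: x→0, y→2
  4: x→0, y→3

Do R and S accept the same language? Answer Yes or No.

The string y is accepted by R but rejected by S.
So L(R) ≠ L(S).

No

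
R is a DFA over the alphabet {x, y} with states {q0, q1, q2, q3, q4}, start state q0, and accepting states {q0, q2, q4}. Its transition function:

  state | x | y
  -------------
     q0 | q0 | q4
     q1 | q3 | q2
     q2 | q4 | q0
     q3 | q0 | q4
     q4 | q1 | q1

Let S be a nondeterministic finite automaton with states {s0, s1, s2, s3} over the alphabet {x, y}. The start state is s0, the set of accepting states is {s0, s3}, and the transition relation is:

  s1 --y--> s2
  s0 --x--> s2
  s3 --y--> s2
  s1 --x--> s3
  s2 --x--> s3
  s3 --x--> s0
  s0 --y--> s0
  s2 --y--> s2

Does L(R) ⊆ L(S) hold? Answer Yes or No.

The string x is in L(R) but not in L(S).
So L(R) ⊄ L(S).

No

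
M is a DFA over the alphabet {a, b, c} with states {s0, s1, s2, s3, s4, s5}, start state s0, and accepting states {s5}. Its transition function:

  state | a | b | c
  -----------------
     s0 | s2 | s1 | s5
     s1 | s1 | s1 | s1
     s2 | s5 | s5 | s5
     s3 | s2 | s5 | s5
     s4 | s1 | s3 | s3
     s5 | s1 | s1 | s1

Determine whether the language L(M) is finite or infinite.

finite

The useful states (reachable from s0 and able to reach an accepting state) are {s0, s2, s5}.
Restricted to these states the transition graph has no cycle, so every accepting path has bounded length and L is finite.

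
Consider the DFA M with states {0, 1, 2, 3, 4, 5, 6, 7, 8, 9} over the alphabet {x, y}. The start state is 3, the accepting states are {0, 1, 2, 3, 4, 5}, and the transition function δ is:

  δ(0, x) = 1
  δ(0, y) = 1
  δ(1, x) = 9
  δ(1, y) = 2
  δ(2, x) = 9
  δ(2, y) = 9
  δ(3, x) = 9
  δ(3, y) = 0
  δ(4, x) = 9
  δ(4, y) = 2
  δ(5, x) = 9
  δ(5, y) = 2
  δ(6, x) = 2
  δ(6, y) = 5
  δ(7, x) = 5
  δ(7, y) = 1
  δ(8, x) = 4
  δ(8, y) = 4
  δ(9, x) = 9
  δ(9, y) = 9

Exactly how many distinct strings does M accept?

The useful subgraph on states {0, 1, 2, 3} is acyclic, so L(M) is finite; the longest accepting path visits 4 useful states, giving maximum string length 3.
Counting accepting paths from 3 by length: 1 of length 0, 1 of length 1, 2 of length 2, 2 of length 3. Total 6.

6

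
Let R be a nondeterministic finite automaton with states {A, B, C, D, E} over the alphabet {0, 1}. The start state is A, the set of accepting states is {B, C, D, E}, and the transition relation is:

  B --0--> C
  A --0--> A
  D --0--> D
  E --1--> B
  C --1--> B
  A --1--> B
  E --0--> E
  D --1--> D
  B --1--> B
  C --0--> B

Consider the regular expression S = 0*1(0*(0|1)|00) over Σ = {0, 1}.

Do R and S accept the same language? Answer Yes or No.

The string 1 is accepted by R but rejected by S.
So L(R) ≠ L(S).

No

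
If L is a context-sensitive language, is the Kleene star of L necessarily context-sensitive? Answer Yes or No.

Yes

An LBA guesses a factorisation of the input into blocks (marking block boundaries on a second track) and verifies each block with the LBA for L; this uses no space beyond the input, so L* is context-sensitive.
So the context-sensitive languages are closed under Kleene star.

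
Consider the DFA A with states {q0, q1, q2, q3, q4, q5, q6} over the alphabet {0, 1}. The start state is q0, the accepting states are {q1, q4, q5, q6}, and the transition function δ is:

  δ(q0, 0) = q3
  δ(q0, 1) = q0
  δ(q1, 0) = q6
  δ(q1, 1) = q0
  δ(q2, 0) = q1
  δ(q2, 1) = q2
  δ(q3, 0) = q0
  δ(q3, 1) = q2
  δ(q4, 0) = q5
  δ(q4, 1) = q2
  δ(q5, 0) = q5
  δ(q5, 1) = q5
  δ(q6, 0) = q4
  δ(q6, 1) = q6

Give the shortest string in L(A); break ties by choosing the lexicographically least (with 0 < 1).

A breadth-first search from q0 reaches an accepting state first via the path q0 → q3 → q2 → q1 on input 010.
No string of length < 3 is accepted (BFS exhausts all shorter strings without reaching an accepting state), and 010 is the lexicographically least accepting string of length 3.

010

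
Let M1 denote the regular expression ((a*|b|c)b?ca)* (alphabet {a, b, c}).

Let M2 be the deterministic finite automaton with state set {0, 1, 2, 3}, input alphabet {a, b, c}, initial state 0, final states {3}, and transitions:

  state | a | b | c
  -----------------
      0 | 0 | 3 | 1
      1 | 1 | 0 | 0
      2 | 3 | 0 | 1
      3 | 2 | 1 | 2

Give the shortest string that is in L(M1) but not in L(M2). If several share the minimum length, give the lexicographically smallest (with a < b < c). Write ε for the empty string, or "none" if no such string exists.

ε

The empty string ε is accepted by M1 but not by M2.
Since ε is the unique shortest string, it is the required witness.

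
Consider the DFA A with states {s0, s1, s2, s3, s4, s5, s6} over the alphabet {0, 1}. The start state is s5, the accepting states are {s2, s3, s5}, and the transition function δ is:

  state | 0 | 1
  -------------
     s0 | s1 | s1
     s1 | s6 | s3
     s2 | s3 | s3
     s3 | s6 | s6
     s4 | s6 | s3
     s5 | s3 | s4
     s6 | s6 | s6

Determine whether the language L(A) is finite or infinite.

finite

The useful states (reachable from s5 and able to reach an accepting state) are {s3, s4, s5}.
Restricted to these states the transition graph has no cycle, so every accepting path has bounded length and L is finite.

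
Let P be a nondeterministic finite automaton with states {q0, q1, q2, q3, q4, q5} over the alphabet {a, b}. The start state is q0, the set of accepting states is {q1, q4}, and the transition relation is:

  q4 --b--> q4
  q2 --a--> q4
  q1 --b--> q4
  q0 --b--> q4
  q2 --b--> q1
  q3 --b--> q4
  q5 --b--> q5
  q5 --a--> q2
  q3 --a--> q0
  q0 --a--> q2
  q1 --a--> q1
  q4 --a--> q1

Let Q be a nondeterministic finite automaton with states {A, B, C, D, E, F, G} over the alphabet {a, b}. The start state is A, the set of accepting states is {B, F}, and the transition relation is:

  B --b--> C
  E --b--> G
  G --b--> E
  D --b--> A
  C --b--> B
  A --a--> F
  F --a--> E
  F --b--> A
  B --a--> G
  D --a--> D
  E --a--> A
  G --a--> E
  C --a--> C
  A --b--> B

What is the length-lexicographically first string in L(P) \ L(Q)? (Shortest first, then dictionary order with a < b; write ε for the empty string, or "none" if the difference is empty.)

The string aa is accepted by P but not by Q.
No shorter string lies in the difference, and aa is the lexicographically first length-2 string in L(P) \ L(Q).

aa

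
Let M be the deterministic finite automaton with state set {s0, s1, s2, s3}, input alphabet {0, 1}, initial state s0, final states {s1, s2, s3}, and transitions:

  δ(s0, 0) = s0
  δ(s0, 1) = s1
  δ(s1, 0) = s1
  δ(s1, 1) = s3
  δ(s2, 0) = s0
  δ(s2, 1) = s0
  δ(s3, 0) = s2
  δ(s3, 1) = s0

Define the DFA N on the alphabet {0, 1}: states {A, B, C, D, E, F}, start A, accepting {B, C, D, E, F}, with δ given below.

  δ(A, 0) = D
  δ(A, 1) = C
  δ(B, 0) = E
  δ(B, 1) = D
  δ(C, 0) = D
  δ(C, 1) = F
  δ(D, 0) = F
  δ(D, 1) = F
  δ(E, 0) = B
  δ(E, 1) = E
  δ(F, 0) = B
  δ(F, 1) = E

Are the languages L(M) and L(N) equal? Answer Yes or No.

The string 0 is accepted by N but rejected by M.
So L(M) ≠ L(N).

No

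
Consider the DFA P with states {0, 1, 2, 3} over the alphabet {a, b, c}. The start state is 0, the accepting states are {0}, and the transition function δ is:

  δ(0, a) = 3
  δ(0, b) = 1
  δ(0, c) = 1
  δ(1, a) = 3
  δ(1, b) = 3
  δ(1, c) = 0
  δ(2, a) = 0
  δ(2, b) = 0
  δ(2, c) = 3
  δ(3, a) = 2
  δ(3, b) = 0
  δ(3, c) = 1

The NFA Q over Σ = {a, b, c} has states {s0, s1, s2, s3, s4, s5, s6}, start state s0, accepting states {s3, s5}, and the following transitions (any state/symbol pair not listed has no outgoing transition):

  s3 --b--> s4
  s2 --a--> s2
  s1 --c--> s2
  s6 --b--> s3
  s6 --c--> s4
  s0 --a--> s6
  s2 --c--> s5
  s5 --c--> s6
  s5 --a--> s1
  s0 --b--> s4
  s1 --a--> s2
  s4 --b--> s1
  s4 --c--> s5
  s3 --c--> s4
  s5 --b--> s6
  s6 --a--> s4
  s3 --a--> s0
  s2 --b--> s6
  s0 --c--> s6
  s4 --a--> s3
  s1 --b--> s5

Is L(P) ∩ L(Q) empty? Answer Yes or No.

The string ab is accepted by both P and Q.
Hence L(P) ∩ L(Q) ≠ ∅.

No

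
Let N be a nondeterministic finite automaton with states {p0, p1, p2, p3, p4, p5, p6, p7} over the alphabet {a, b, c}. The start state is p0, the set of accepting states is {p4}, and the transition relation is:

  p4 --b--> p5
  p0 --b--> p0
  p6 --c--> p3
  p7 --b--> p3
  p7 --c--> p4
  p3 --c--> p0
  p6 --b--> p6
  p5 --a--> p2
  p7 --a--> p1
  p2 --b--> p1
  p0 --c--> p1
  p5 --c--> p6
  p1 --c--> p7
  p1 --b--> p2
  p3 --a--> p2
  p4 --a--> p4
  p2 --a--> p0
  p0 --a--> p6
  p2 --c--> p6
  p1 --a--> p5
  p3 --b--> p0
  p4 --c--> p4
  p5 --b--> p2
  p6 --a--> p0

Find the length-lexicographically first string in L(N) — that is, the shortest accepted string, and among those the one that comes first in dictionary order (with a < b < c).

A breadth-first search from p0 reaches an accepting state first via the path p0 → p1 → p7 → p4 on input ccc.
No string of length < 3 is accepted (BFS exhausts all shorter strings without reaching an accepting state), and ccc is the lexicographically least accepting string of length 3.

ccc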